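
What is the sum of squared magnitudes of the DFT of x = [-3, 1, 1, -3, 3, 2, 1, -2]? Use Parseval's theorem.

Parseval: Σ|x[n]|² = (1/N)Σ|X[k]|², so Σ|X[k]|² = N·Σ|x[n]|² = 8·38.0000

Σ|X[k]|² = N·Σ|x[n]|² = 8·38.0000 = 304.0000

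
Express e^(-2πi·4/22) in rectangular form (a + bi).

ω_22^4 = e^(-2πi·4/22)
= cos(-2π·4/22) + i·sin(-2π·4/22)
= cos(-8π/22) + i·sin(-8π/22)

ω_22^4 = cos(-8π/22) + i·sin(-8π/22) = 0.4154-0.9096i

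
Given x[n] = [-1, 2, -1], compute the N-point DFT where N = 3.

X[k] = Σ(n=0 to 2) x[n] · ω_3^(nk)
where ω_3 = e^(-2πi/3)

Computing each X[k]:
X[0] = 0
X[1] = -1.5000-2.5981i
X[2] = -1.5000+2.5981i

X = [0, -1.5000-2.5981i, -1.5000+2.5981i]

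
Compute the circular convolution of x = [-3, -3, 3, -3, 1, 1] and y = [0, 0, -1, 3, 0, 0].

(x ⊛ y)[n] = Σ(m=0 to 5) x[m] · y[(n-m) mod 6]

Computing each output sample:
(x ⊛ y)[0] = -10
(x ⊛ y)[1] = 2
(x ⊛ y)[2] = 6
(x ⊛ y)[3] = -6
(x ⊛ y)[4] = -12
(x ⊛ y)[5] = 12

x ⊛ y = [-10, 2, 6, -6, -12, 12]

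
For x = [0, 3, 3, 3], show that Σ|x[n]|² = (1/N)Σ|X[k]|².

Time domain:
Σ|x[n]|² = |0|² + |3|² + |3|² + |3|² = 27.0000

Frequency domain:
(1/4)Σ|X[k]|² = (1/4)(|9|² + |-3|² + |-3|² + |-3|²) = (1/4)·108.0000 = 27.0000

Both sides agree, confirming Parseval's theorem.

Σ|x[n]|² = (1/N)Σ|X[k]|² = 27.0000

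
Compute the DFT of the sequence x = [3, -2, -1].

X[k] = Σ(n=0 to 2) x[n] · ω_3^(nk)
where ω_3 = e^(-2πi/3)

Computing each X[k]:
X[0] = 0
X[1] = 4.5000+0.8660i
X[2] = 4.5000-0.8660i

X = [0, 4.5000+0.8660i, 4.5000-0.8660i]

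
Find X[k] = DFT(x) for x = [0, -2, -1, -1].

X[k] = Σ(n=0 to 3) x[n] · ω_4^(nk)
where ω_4 = e^(-2πi/4)

Computing each X[k]:
X[0] = -4
X[1] = 1+1i
X[2] = 2
X[3] = 1-1i

X = [-4, 1+1i, 2, 1-1i]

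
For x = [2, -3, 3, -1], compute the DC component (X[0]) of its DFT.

X[0] = Σ(n=0 to 3) x[n] · ω_4^0 = Σ x[n]
= (2) + (-3) + (3) + (-1)

X[0] = 1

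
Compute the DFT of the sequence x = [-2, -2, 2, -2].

X[k] = Σ(n=0 to 3) x[n] · ω_4^(nk)
where ω_4 = e^(-2πi/4)

Computing each X[k]:
X[0] = -4
X[1] = -4
X[2] = 4
X[3] = -4

X = [-4, -4, 4, -4]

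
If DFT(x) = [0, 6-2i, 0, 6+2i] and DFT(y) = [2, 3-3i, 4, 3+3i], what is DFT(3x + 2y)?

By linearity: DFT(3x + 2y) = 3·DFT(x) + 2·DFT(y)
= 3·[0, 6-2i, 0, 6+2i] + 2·[2, 3-3i, 4, 3+3i]

Computing element-wise:
Z[0] = 3·(0) + 2·(2) = 4
Z[1] = 3·(6-2i) + 2·(3-3i) = 24-12i
Z[2] = 3·(0) + 2·(4) = 8
Z[3] = 3·(6+2i) + 2·(3+3i) = 24+12i

DFT(3x + 2y) = 3·X + 2·Y = [4, 24-12i, 8, 24+12i]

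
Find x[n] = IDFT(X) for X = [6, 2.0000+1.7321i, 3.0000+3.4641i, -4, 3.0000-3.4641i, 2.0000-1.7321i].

x[n] = (1/6) Σ(k=0 to 5) X[k] · e^(2πikn/6)

Computing each x[n]:
x[0] = 2
x[1] = 0
x[2] = 0
x[3] = 2
x[4] = -1
x[5] = 3

x = [2, 0, 0, 2, -1, 3]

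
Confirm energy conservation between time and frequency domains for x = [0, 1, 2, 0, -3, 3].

Time domain:
Σ|x[n]|² = |0|² + |1|² + |2|² + |0|² + |-3|² + |3|² = 23.0000

Frequency domain:
(1/6)Σ|X[k]|² = (1/6)(|3|² + |2.5000-2.5981i|² + |-1.5000+6.0622i|² + |-5|² + |-1.5000-6.0622i|² + |2.5000+2.5981i|²) = (1/6)·138.0000 = 23.0000

Both sides agree, confirming Parseval's theorem.

Σ|x[n]|² = (1/N)Σ|X[k]|² = 23.0000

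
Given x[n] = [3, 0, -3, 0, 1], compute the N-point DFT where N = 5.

X[k] = Σ(n=0 to 4) x[n] · ω_5^(nk)
where ω_5 = e^(-2πi/5)

Computing each X[k]:
X[0] = 1
X[1] = 5.7361+2.7144i
X[2] = 1.2639-2.2654i
X[3] = 1.2639+2.2654i
X[4] = 5.7361-2.7144i

X = [1, 5.7361+2.7144i, 1.2639-2.2654i, 1.2639+2.2654i, 5.7361-2.7144i]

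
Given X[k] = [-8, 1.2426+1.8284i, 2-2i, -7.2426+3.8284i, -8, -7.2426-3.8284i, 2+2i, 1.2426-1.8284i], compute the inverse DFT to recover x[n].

x[n] = (1/8) Σ(k=0 to 7) X[k] · e^(2πikn/8)

Computing each x[n]:
x[0] = -3
x[1] = 1
x[2] = -2
x[3] = -3
x[4] = 0
x[5] = 0
x[6] = -3
x[7] = 2

x = [-3, 1, -2, -3, 0, 0, -3, 2]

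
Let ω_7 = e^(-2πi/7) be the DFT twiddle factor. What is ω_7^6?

ω_7^6 = e^(-2πi·6/7)
= cos(-2π·6/7) + i·sin(-2π·6/7)
= cos(-12π/7) + i·sin(-12π/7)

ω_7^6 = cos(-12π/7) + i·sin(-12π/7) = 0.6235+0.7818i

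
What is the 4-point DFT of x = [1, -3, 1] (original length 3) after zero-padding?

Original 3-point DFT: [-1, 2.0000+3.4641i, 2.0000-3.4641i]
Zero-padded 4-point DFT provides frequency interpolation.

DFT_4([x, 0, ...]) = [-1, 3i, 5, -3i]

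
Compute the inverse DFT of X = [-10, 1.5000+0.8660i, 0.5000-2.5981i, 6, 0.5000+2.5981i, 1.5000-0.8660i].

x[n] = (1/6) Σ(k=0 to 5) X[k] · e^(2πikn/6)

Computing each x[n]:
x[0] = 0
x[1] = -2
x[2] = -2
x[3] = -3
x[4] = 0
x[5] = -3

x = [0, -2, -2, -3, 0, -3]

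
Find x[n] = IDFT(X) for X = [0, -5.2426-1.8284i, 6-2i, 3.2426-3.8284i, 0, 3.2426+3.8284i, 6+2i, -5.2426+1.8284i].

x[n] = (1/8) Σ(k=0 to 7) X[k] · e^(2πikn/8)

Computing each x[n]:
x[0] = 1
x[1] = 0
x[2] = -2
x[3] = 2
x[4] = 2
x[5] = 1
x[6] = -1
x[7] = -3

x = [1, 0, -2, 2, 2, 1, -1, -3]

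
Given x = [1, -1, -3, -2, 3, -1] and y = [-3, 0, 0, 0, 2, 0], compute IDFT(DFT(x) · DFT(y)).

(x ⊛ y)[n] = Σ(m=0 to 5) x[m] · y[(n-m) mod 6]

Computing each output sample:
(x ⊛ y)[0] = -9
(x ⊛ y)[1] = -1
(x ⊛ y)[2] = 15
(x ⊛ y)[3] = 4
(x ⊛ y)[4] = -7
(x ⊛ y)[5] = 1

x ⊛ y = [-9, -1, 15, 4, -7, 1]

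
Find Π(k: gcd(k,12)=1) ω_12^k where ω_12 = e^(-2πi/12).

The primitive 12th roots of unity are ω_12^k for k coprime to 12: k ∈ {1, 5, 7, 11}
Their product equals the constant term of the cyclotomic polynomial Φ_12(x) up to sign.
For n ≥ 3, the product of all primitive nth roots of unity is 1. (For n=1 it is 1; for n=2 it is -1.)

1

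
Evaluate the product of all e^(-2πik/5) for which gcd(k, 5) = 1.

The primitive 5th roots of unity are ω_5^k for k coprime to 5: k ∈ {1, 2, 3, 4}
Their product equals the constant term of the cyclotomic polynomial Φ_5(x) up to sign.
For n ≥ 3, the product of all primitive nth roots of unity is 1. (For n=1 it is 1; for n=2 it is -1.)

1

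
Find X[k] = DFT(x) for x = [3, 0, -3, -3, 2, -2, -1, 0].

X[k] = Σ(n=0 to 7) x[n] · ω_8^(nk)
where ω_8 = e^(-2πi/8)

Computing each X[k]:
X[0] = -4
X[1] = 4.5355+2.7071i
X[2] = 9-1i
X[3] = -2.5355-1.2929i
X[4] = 6
X[5] = -2.5355+1.2929i
X[6] = 9+1i
X[7] = 4.5355-2.7071i

X = [-4, 4.5355+2.7071i, 9-1i, -2.5355-1.2929i, 6, -2.5355+1.2929i, 9+1i, 4.5355-2.7071i]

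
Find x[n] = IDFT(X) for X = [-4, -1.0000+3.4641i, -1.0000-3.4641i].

x[n] = (1/3) Σ(k=0 to 2) X[k] · e^(2πikn/3)

Computing each x[n]:
x[0] = -2
x[1] = -3
x[2] = 1

x = [-2, -3, 1]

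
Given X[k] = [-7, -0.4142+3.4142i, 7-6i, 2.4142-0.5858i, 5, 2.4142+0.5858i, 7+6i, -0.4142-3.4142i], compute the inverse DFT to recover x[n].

x[n] = (1/8) Σ(k=0 to 7) X[k] · e^(2πikn/8)

Computing each x[n]:
x[0] = 2
x[1] = -1
x[2] = -3
x[3] = -3
x[4] = 1
x[5] = 1
x[6] = -1
x[7] = -3

x = [2, -1, -3, -3, 1, 1, -1, -3]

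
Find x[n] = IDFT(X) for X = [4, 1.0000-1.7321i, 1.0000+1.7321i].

x[n] = (1/3) Σ(k=0 to 2) X[k] · e^(2πikn/3)

Computing each x[n]:
x[0] = 2
x[1] = 2
x[2] = 0

x = [2, 2, 0]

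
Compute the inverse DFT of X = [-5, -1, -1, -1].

x[n] = (1/4) Σ(k=0 to 3) X[k] · e^(2πikn/4)

Computing each x[n]:
x[0] = -2
x[1] = -1
x[2] = -1
x[3] = -1

x = [-2, -1, -1, -1]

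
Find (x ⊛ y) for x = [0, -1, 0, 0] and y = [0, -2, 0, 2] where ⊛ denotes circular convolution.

(x ⊛ y)[n] = Σ(m=0 to 3) x[m] · y[(n-m) mod 4]

Computing each output sample:
(x ⊛ y)[0] = -2
(x ⊛ y)[1] = 0
(x ⊛ y)[2] = 2
(x ⊛ y)[3] = 0

x ⊛ y = [-2, 0, 2, 0]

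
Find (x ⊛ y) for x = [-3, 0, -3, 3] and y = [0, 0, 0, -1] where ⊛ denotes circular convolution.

(x ⊛ y)[n] = Σ(m=0 to 3) x[m] · y[(n-m) mod 4]

Computing each output sample:
(x ⊛ y)[0] = 0
(x ⊛ y)[1] = 3
(x ⊛ y)[2] = -3
(x ⊛ y)[3] = 3

x ⊛ y = [0, 3, -3, 3]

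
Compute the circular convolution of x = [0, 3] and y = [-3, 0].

(x ⊛ y)[n] = Σ(m=0 to 1) x[m] · y[(n-m) mod 2]

Computing each output sample:
(x ⊛ y)[0] = 0
(x ⊛ y)[1] = -9

x ⊛ y = [0, -9]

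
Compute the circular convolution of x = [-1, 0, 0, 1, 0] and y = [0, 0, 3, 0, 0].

(x ⊛ y)[n] = Σ(m=0 to 4) x[m] · y[(n-m) mod 5]

Computing each output sample:
(x ⊛ y)[0] = 3
(x ⊛ y)[1] = 0
(x ⊛ y)[2] = -3
(x ⊛ y)[3] = 0
(x ⊛ y)[4] = 0

x ⊛ y = [3, 0, -3, 0, 0]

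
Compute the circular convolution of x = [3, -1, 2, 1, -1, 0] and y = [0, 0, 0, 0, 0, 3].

(x ⊛ y)[n] = Σ(m=0 to 5) x[m] · y[(n-m) mod 6]

Computing each output sample:
(x ⊛ y)[0] = -3
(x ⊛ y)[1] = 6
(x ⊛ y)[2] = 3
(x ⊛ y)[3] = -3
(x ⊛ y)[4] = 0
(x ⊛ y)[5] = 9

x ⊛ y = [-3, 6, 3, -3, 0, 9]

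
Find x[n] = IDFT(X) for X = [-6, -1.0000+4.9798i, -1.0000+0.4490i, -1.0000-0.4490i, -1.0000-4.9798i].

x[n] = (1/5) Σ(k=0 to 4) X[k] · e^(2πikn/5)

Computing each x[n]:
x[0] = -2
x[1] = -3
x[2] = -2
x[3] = 0
x[4] = 1

x = [-2, -3, -2, 0, 1]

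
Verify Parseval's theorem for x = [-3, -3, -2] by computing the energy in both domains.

Time domain:
Σ|x[n]|² = |-3|² + |-3|² + |-2|² = 22.0000

Frequency domain:
(1/3)Σ|X[k]|² = (1/3)(|-8|² + |-0.5000+0.8660i|² + |-0.5000-0.8660i|²) = (1/3)·66.0000 = 22.0000

Both sides agree, confirming Parseval's theorem.

Σ|x[n]|² = (1/N)Σ|X[k]|² = 22.0000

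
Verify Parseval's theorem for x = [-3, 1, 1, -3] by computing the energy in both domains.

Time domain:
Σ|x[n]|² = |-3|² + |1|² + |1|² + |-3|² = 20.0000

Frequency domain:
(1/4)Σ|X[k]|² = (1/4)(|-4|² + |-4-4i|² + |0|² + |-4+4i|²) = (1/4)·80.0000 = 20.0000

Both sides agree, confirming Parseval's theorem.

Σ|x[n]|² = (1/N)Σ|X[k]|² = 20.0000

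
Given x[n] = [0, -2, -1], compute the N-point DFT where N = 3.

X[k] = Σ(n=0 to 2) x[n] · ω_3^(nk)
where ω_3 = e^(-2πi/3)

Computing each X[k]:
X[0] = -3
X[1] = 1.5000+0.8660i
X[2] = 1.5000-0.8660i

X = [-3, 1.5000+0.8660i, 1.5000-0.8660i]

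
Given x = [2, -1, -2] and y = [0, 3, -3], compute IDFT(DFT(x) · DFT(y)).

(x ⊛ y)[n] = Σ(m=0 to 2) x[m] · y[(n-m) mod 3]

Computing each output sample:
(x ⊛ y)[0] = -3
(x ⊛ y)[1] = 12
(x ⊛ y)[2] = -9

x ⊛ y = [-3, 12, -9]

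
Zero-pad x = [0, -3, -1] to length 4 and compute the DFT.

Original 3-point DFT: [-4, 2.0000+1.7321i, 2.0000-1.7321i]
Zero-padded 4-point DFT provides frequency interpolation.

DFT_4([x, 0, ...]) = [-4, 1+3i, 2, 1-3i]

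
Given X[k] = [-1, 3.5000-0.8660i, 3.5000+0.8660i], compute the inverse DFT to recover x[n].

x[n] = (1/3) Σ(k=0 to 2) X[k] · e^(2πikn/3)

Computing each x[n]:
x[0] = 2
x[1] = -1
x[2] = -2

x = [2, -1, -2]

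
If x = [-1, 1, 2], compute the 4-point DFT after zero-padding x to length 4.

Original 3-point DFT: [2, -2.5000+0.8660i, -2.5000-0.8660i]
Zero-padded 4-point DFT provides frequency interpolation.

DFT_4([x, 0, ...]) = [2, -3-1i, 0, -3+1i]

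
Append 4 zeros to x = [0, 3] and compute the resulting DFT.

Original 2-point DFT: [3, -3]
Zero-padded 6-point DFT provides frequency interpolation.

DFT_6([x, 0, ...]) = [3, 1.5000-2.5981i, -1.5000-2.5981i, -3, -1.5000+2.5981i, 1.5000+2.5981i]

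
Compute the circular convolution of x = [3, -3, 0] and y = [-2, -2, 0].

(x ⊛ y)[n] = Σ(m=0 to 2) x[m] · y[(n-m) mod 3]

Computing each output sample:
(x ⊛ y)[0] = -6
(x ⊛ y)[1] = 0
(x ⊛ y)[2] = 6

x ⊛ y = [-6, 0, 6]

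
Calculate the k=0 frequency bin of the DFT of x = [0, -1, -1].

X[0] = Σ(n=0 to 2) x[n] · ω_3^0 = Σ x[n]
= (0) + (-1) + (-1)

X[0] = -2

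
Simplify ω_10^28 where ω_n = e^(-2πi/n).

Since ω_10^10 = 1, powers reduce modulo 10.
28 mod 10 = 8
So ω_10^28 = ω_10^8 = e^(-2πi·8/10)

ω_10^28 = ω_10^8 = 0.3090+0.9511i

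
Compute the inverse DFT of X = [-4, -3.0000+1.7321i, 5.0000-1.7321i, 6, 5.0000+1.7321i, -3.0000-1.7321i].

x[n] = (1/6) Σ(k=0 to 5) X[k] · e^(2πikn/6)

Computing each x[n]:
x[0] = 1
x[1] = -3
x[2] = -1
x[3] = 1
x[4] = 1
x[5] = -3

x = [1, -3, -1, 1, 1, -3]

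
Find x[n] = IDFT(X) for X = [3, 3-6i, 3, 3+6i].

x[n] = (1/4) Σ(k=0 to 3) X[k] · e^(2πikn/4)

Computing each x[n]:
x[0] = 3
x[1] = 3
x[2] = 0
x[3] = -3

x = [3, 3, 0, -3]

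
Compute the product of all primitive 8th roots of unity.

The primitive 8th roots of unity are ω_8^k for k coprime to 8: k ∈ {1, 3, 5, 7}
Their product equals the constant term of the cyclotomic polynomial Φ_8(x) up to sign.
For n ≥ 3, the product of all primitive nth roots of unity is 1. (For n=1 it is 1; for n=2 it is -1.)

1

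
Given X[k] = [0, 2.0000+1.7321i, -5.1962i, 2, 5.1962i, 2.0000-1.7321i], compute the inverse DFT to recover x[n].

x[n] = (1/6) Σ(k=0 to 5) X[k] · e^(2πikn/6)

Computing each x[n]:
x[0] = 1
x[1] = 1
x[2] = -2
x[3] = -1
x[4] = 2
x[5] = -1

x = [1, 1, -2, -1, 2, -1]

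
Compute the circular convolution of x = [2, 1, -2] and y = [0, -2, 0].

(x ⊛ y)[n] = Σ(m=0 to 2) x[m] · y[(n-m) mod 3]

Computing each output sample:
(x ⊛ y)[0] = 4
(x ⊛ y)[1] = -4
(x ⊛ y)[2] = -2

x ⊛ y = [4, -4, -2]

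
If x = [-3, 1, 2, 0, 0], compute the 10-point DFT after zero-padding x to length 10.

Original 5-point DFT: [0, -4.3090-2.1266i, -3.1910+1.3143i, -3.1910-1.3143i, -4.3090+2.1266i]
Zero-padded 10-point DFT provides frequency interpolation.

DFT_10([x, 0, ...]) = [0, -1.5729-2.4899i, -4.3090-2.1266i, -4.9271+0.2245i, -3.1910+1.3143i, -2, -3.1910-1.3143i, -4.9271-0.2245i, -4.3090+2.1266i, -1.5729+2.4899i]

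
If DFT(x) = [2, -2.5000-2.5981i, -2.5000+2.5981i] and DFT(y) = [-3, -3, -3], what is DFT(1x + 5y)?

By linearity: DFT(1x + 5y) = 1·DFT(x) + 5·DFT(y)
= 1·[2, -2.5000-2.5981i, -2.5000+2.5981i] + 5·[-3, -3, -3]

Computing element-wise:
Z[0] = 1·(2) + 5·(-3) = -13
Z[1] = 1·(-2.5000-2.5981i) + 5·(-3) = -17.5000-2.5981i
Z[2] = 1·(-2.5000+2.5981i) + 5·(-3) = -17.5000+2.5981i

DFT(1x + 5y) = 1·X + 5·Y = [-13, -17.5000-2.5981i, -17.5000+2.5981i]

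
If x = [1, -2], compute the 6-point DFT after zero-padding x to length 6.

Original 2-point DFT: [-1, 3]
Zero-padded 6-point DFT provides frequency interpolation.

DFT_6([x, 0, ...]) = [-1, 1.7321i, 2.0000+1.7321i, 3, 2.0000-1.7321i, -1.7321i]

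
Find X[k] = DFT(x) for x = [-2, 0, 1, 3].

X[k] = Σ(n=0 to 3) x[n] · ω_4^(nk)
where ω_4 = e^(-2πi/4)

Computing each X[k]:
X[0] = 2
X[1] = -3+3i
X[2] = -4
X[3] = -3-3i

X = [2, -3+3i, -4, -3-3i]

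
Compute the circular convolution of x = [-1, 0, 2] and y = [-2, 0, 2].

(x ⊛ y)[n] = Σ(m=0 to 2) x[m] · y[(n-m) mod 3]

Computing each output sample:
(x ⊛ y)[0] = 2
(x ⊛ y)[1] = 4
(x ⊛ y)[2] = -6

x ⊛ y = [2, 4, -6]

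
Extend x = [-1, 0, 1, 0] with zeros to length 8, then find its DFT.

Original 4-point DFT: [0, -2, 0, -2]
Zero-padded 8-point DFT provides frequency interpolation.

DFT_8([x, 0, ...]) = [0, -1-1i, -2, -1+1i, 0, -1-1i, -2, -1+1i]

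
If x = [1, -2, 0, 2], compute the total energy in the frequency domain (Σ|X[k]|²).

Parseval: Σ|x[n]|² = (1/N)Σ|X[k]|², so Σ|X[k]|² = N·Σ|x[n]|² = 4·9.0000

Σ|X[k]|² = N·Σ|x[n]|² = 4·9.0000 = 36.0000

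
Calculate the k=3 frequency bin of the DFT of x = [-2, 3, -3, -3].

X[3] = Σ(n=0 to 3) x[n] · ω_4^(3n) where ω_4 = e^(-2πi/4)
= (-2)·ω_4^0 + (3)·ω_4^3 + (-3)·ω_4^6 + (-3)·ω_4^9

X[3] = 1+6i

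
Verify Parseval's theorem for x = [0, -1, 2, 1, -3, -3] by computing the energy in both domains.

Time domain:
Σ|x[n]|² = |0|² + |-1|² + |2|² + |1|² + |-3|² + |-3|² = 24.0000

Frequency domain:
(1/6)Σ|X[k]|² = (1/6)(|-4|² + |-2.5000-6.0622i|² + |3.5000+2.5981i|² + |2|² + |3.5000-2.5981i|² + |-2.5000+6.0622i|²) = (1/6)·144.0000 = 24.0000

Both sides agree, confirming Parseval's theorem.

Σ|x[n]|² = (1/N)Σ|X[k]|² = 24.0000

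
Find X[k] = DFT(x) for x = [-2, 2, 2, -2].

X[k] = Σ(n=0 to 3) x[n] · ω_4^(nk)
where ω_4 = e^(-2πi/4)

Computing each X[k]:
X[0] = 0
X[1] = -4-4i
X[2] = 0
X[3] = -4+4i

X = [0, -4-4i, 0, -4+4i]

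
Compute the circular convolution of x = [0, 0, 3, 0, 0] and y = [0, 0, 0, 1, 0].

(x ⊛ y)[n] = Σ(m=0 to 4) x[m] · y[(n-m) mod 5]

Computing each output sample:
(x ⊛ y)[0] = 3
(x ⊛ y)[1] = 0
(x ⊛ y)[2] = 0
(x ⊛ y)[3] = 0
(x ⊛ y)[4] = 0

x ⊛ y = [3, 0, 0, 0, 0]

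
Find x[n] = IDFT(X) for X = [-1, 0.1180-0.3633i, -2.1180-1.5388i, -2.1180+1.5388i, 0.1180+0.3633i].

x[n] = (1/5) Σ(k=0 to 4) X[k] · e^(2πikn/5)

Computing each x[n]:
x[0] = -1
x[1] = 1
x[2] = -1
x[3] = 0
x[4] = 0

x = [-1, 1, -1, 0, 0]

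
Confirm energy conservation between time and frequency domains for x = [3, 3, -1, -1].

Time domain:
Σ|x[n]|² = |3|² + |3|² + |-1|² + |-1|² = 20.0000

Frequency domain:
(1/4)Σ|X[k]|² = (1/4)(|4|² + |4-4i|² + |0|² + |4+4i|²) = (1/4)·80.0000 = 20.0000

Both sides agree, confirming Parseval's theorem.

Σ|x[n]|² = (1/N)Σ|X[k]|² = 20.0000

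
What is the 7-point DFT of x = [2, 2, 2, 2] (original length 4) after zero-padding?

Original 4-point DFT: [8, 0, 0, 0]
Zero-padded 7-point DFT provides frequency interpolation.

DFT_7([x, 0, ...]) = [8, 1.0000-4.3813i, 1.0000+0.4816i, 1.0000-1.2540i, 1.0000+1.2540i, 1.0000-0.4816i, 1.0000+4.3813i]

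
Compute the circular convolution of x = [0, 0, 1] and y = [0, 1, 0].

(x ⊛ y)[n] = Σ(m=0 to 2) x[m] · y[(n-m) mod 3]

Computing each output sample:
(x ⊛ y)[0] = 1
(x ⊛ y)[1] = 0
(x ⊛ y)[2] = 0

x ⊛ y = [1, 0, 0]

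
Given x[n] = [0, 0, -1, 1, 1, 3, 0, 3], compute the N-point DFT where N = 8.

X[k] = Σ(n=0 to 7) x[n] · ω_8^(nk)
where ω_8 = e^(-2πi/8)

Computing each X[k]:
X[0] = 7
X[1] = -1.7071+4.5355i
X[2] = 2+1i
X[3] = -0.2929+2.5355i
X[4] = -7
X[5] = -0.2929-2.5355i
X[6] = 2-1i
X[7] = -1.7071-4.5355i

X = [7, -1.7071+4.5355i, 2+1i, -0.2929+2.5355i, -7, -0.2929-2.5355i, 2-1i, -1.7071-4.5355i]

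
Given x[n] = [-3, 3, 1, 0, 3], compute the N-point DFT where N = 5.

X[k] = Σ(n=0 to 4) x[n] · ω_5^(nk)
where ω_5 = e^(-2πi/5)

Computing each X[k]:
X[0] = 4
X[1] = -1.9549-0.5878i
X[2] = -7.5451+0.9511i
X[3] = -7.5451-0.9511i
X[4] = -1.9549+0.5878i

X = [4, -1.9549-0.5878i, -7.5451+0.9511i, -7.5451-0.9511i, -1.9549+0.5878i]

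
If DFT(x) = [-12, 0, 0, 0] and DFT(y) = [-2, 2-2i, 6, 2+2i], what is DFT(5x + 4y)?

By linearity: DFT(5x + 4y) = 5·DFT(x) + 4·DFT(y)
= 5·[-12, 0, 0, 0] + 4·[-2, 2-2i, 6, 2+2i]

Computing element-wise:
Z[0] = 5·(-12) + 4·(-2) = -68
Z[1] = 5·(0) + 4·(2-2i) = 8-8i
Z[2] = 5·(0) + 4·(6) = 24
Z[3] = 5·(0) + 4·(2+2i) = 8+8i

DFT(5x + 4y) = 5·X + 4·Y = [-68, 8-8i, 24, 8+8i]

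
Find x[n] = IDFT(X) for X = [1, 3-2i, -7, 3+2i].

x[n] = (1/4) Σ(k=0 to 3) X[k] · e^(2πikn/4)

Computing each x[n]:
x[0] = 0
x[1] = 3
x[2] = -3
x[3] = 1

x = [0, 3, -3, 1]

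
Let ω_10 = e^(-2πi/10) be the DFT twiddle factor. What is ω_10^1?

ω_10^1 = e^(-2πi·1/10)
= cos(-2π·1/10) + i·sin(-2π·1/10)
= cos(-2π/10) + i·sin(-2π/10)

ω_10^1 = cos(-2π/10) + i·sin(-2π/10) = 0.8090-0.5878i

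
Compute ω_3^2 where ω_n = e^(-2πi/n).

ω_3^2 = e^(-2πi·2/3)
= cos(-2π·2/3) + i·sin(-2π·2/3)
= cos(-4π/3) + i·sin(-4π/3)

ω_3^2 = cos(-4π/3) + i·sin(-4π/3) = -0.5000+0.8660i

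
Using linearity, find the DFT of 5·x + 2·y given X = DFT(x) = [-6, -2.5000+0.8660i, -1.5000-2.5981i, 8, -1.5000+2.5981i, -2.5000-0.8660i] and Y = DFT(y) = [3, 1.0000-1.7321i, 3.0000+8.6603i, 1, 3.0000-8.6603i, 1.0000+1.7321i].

By linearity: DFT(5x + 2y) = 5·DFT(x) + 2·DFT(y)
= 5·[-6, -2.5000+0.8660i, -1.5000-2.5981i, 8, -1.5000+2.5981i, -2.5000-0.8660i] + 2·[3, 1.0000-1.7321i, 3.0000+8.6603i, 1, 3.0000-8.6603i, 1.0000+1.7321i]

Computing element-wise:
Z[0] = 5·(-6) + 2·(3) = -24
Z[1] = 5·(-2.5000+0.8660i) + 2·(1.0000-1.7321i) = -10.5000+0.8658i
Z[2] = 5·(-1.5000-2.5981i) + 2·(3.0000+8.6603i) = -1.5000+4.3301i
Z[3] = 5·(8) + 2·(1) = 42
Z[4] = 5·(-1.5000+2.5981i) + 2·(3.0000-8.6603i) = -1.5000-4.3301i
Z[5] = 5·(-2.5000-0.8660i) + 2·(1.0000+1.7321i) = -10.5000-0.8658i

DFT(5x + 2y) = 5·X + 2·Y = [-24, -10.5000+0.8658i, -1.5000+4.3301i, 42, -1.5000-4.3301i, -10.5000-0.8658i]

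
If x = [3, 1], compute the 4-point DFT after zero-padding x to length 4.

Original 2-point DFT: [4, 2]
Zero-padded 4-point DFT provides frequency interpolation.

DFT_4([x, 0, ...]) = [4, 3-1i, 2, 3+1i]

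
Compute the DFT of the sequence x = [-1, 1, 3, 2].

X[k] = Σ(n=0 to 3) x[n] · ω_4^(nk)
where ω_4 = e^(-2πi/4)

Computing each X[k]:
X[0] = 5
X[1] = -4+1i
X[2] = -1
X[3] = -4-1i

X = [5, -4+1i, -1, -4-1i]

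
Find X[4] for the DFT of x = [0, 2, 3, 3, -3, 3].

X[4] = Σ(n=0 to 5) x[n] · ω_6^(4n) where ω_6 = e^(-2πi/6)
= (0)·ω_6^0 + (2)·ω_6^4 + (3)·ω_6^8 + (3)·ω_6^12 + (-3)·ω_6^16 + (3)·ω_6^20

X[4] = 0.5000-6.0622i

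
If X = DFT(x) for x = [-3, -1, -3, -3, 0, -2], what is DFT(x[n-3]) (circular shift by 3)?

Time shift by 3: X_shifted[k] = ω_6^(3k) · X[k]
Shifted x = [-3, 0, -2, -3, -1, -3]

DFT(x[n-3]) = [-12, -1.7321i, -3.0000-3.4641i, 0, -3.0000+3.4641i, 1.7321i]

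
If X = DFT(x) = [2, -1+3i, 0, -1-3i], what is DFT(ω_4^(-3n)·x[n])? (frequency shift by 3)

Modulation property: DFT(ω_4^(-3n)·x[n]) = X[(k-3) mod 4], so circularly shift X by 3 positions.

X[k-3] = [-1+3i, 0, -1-3i, 2]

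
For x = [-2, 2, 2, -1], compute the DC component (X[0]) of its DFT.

X[0] = Σ(n=0 to 3) x[n] · ω_4^0 = Σ x[n]
= (-2) + (2) + (2) + (-1)

X[0] = 1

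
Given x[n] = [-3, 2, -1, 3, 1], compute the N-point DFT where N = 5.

X[k] = Σ(n=0 to 4) x[n] · ω_5^(nk)
where ω_5 = e^(-2πi/5)

Computing each X[k]:
X[0] = 2
X[1] = -3.6910+1.4001i
X[2] = -4.8090-4.3920i
X[3] = -4.8090+4.3920i
X[4] = -3.6910-1.4001i

X = [2, -3.6910+1.4001i, -4.8090-4.3920i, -4.8090+4.3920i, -3.6910-1.4001i]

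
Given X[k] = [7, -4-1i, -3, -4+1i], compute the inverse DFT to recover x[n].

x[n] = (1/4) Σ(k=0 to 3) X[k] · e^(2πikn/4)

Computing each x[n]:
x[0] = -1
x[1] = 3
x[2] = 3
x[3] = 2

x = [-1, 3, 3, 2]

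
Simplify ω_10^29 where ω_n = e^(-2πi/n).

Since ω_10^10 = 1, powers reduce modulo 10.
29 mod 10 = 9
So ω_10^29 = ω_10^9 = e^(-2πi·9/10)

ω_10^29 = ω_10^9 = 0.8090+0.5878i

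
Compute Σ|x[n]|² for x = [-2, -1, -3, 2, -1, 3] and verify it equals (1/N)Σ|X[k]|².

Time domain:
Σ|x[n]|² = |-2|² + |-1|² + |-3|² + |2|² + |-1|² + |3|² = 28.0000

Frequency domain:
(1/6)Σ|X[k]|² = (1/6)(|-2|² + |-1.0000+5.1962i|² + |1.0000+1.7321i|² + |-10|² + |1.0000-1.7321i|² + |-1.0000-5.1962i|²) = (1/6)·168.0000 = 28.0000

Both sides agree, confirming Parseval's theorem.

Σ|x[n]|² = (1/N)Σ|X[k]|² = 28.0000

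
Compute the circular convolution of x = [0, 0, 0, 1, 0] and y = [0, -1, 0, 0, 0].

(x ⊛ y)[n] = Σ(m=0 to 4) x[m] · y[(n-m) mod 5]

Computing each output sample:
(x ⊛ y)[0] = 0
(x ⊛ y)[1] = 0
(x ⊛ y)[2] = 0
(x ⊛ y)[3] = 0
(x ⊛ y)[4] = -1

x ⊛ y = [0, 0, 0, 0, -1]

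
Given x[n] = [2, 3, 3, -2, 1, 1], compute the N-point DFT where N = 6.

X[k] = Σ(n=0 to 5) x[n] · ω_6^(nk)
where ω_6 = e^(-2πi/6)

Computing each X[k]:
X[0] = 8
X[1] = 4.0000-3.4641i
X[2] = -4
X[3] = 4
X[4] = -4
X[5] = 4.0000+3.4641i

X = [8, 4.0000-3.4641i, -4, 4, -4, 4.0000+3.4641i]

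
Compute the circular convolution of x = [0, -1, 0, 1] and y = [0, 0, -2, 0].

(x ⊛ y)[n] = Σ(m=0 to 3) x[m] · y[(n-m) mod 4]

Computing each output sample:
(x ⊛ y)[0] = 0
(x ⊛ y)[1] = -2
(x ⊛ y)[2] = 0
(x ⊛ y)[3] = 2

x ⊛ y = [0, -2, 0, 2]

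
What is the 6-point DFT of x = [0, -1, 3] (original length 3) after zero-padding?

Original 3-point DFT: [2, -1.0000+3.4641i, -1.0000-3.4641i]
Zero-padded 6-point DFT provides frequency interpolation.

DFT_6([x, 0, ...]) = [2, -2.0000-1.7321i, -1.0000+3.4641i, 4, -1.0000-3.4641i, -2.0000+1.7321i]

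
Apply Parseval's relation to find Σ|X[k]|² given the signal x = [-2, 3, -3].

Parseval: Σ|x[n]|² = (1/N)Σ|X[k]|², so Σ|X[k]|² = N·Σ|x[n]|² = 3·22.0000

Σ|X[k]|² = N·Σ|x[n]|² = 3·22.0000 = 66.0000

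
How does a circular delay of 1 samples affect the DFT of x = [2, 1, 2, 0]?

Time shift by 1: X_shifted[k] = ω_4^(1k) · X[k]
Shifted x = [0, 2, 1, 2]

DFT(x[n-1]) = [5, -1, -3, -1]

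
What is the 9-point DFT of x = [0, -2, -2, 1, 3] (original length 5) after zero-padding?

Original 5-point DFT: [0, 1.1180+6.5186i, -1.1180+0.0858i, -1.1180-0.0858i, 1.1180-6.5186i]
Zero-padded 9-point DFT provides frequency interpolation.

DFT_9([x, 0, ...]) = [0, -5.1985+1.3631i, 3.3302+5.4480i, 1.5000-2.5981i, 0.3682+1.4869i, 0.3682-1.4869i, 1.5000+2.5981i, 3.3302-5.4480i, -5.1985-1.3631i]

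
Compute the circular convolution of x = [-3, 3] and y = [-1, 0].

(x ⊛ y)[n] = Σ(m=0 to 1) x[m] · y[(n-m) mod 2]

Computing each output sample:
(x ⊛ y)[0] = 3
(x ⊛ y)[1] = -3

x ⊛ y = [3, -3]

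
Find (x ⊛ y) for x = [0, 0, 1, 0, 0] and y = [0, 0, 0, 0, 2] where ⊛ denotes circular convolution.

(x ⊛ y)[n] = Σ(m=0 to 4) x[m] · y[(n-m) mod 5]

Computing each output sample:
(x ⊛ y)[0] = 0
(x ⊛ y)[1] = 2
(x ⊛ y)[2] = 0
(x ⊛ y)[3] = 0
(x ⊛ y)[4] = 0

x ⊛ y = [0, 2, 0, 0, 0]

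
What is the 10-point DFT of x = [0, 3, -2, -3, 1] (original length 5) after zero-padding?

Original 5-point DFT: [-1, 5.2812-2.4899i, -4.7812-0.2245i, -4.7812+0.2245i, 5.2812+2.4899i]
Zero-padded 10-point DFT provides frequency interpolation.

DFT_10([x, 0, ...]) = [-1, 1.9271+2.4041i, 5.2812-2.4899i, -1.4271-6.7432i, -4.7812-0.2245i, -1, -4.7812+0.2245i, -1.4271+6.7432i, 5.2812+2.4899i, 1.9271-2.4041i]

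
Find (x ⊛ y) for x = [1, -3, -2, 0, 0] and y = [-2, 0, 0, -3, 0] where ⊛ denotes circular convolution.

(x ⊛ y)[n] = Σ(m=0 to 4) x[m] · y[(n-m) mod 5]

Computing each output sample:
(x ⊛ y)[0] = 4
(x ⊛ y)[1] = 6
(x ⊛ y)[2] = 4
(x ⊛ y)[3] = -3
(x ⊛ y)[4] = 9

x ⊛ y = [4, 6, 4, -3, 9]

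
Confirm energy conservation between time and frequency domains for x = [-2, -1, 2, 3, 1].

Time domain:
Σ|x[n]|² = |-2|² + |-1|² + |2|² + |3|² + |1|² = 19.0000

Frequency domain:
(1/5)Σ|X[k]|² = (1/5)(|3|² + |-6.0451+2.4899i|² + |-0.4549+0.2245i|² + |-0.4549-0.2245i|² + |-6.0451-2.4899i|²) = (1/5)·95.0000 = 19.0000

Both sides agree, confirming Parseval's theorem.

Σ|x[n]|² = (1/N)Σ|X[k]|² = 19.0000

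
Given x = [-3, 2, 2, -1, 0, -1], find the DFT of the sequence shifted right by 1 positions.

Time shift by 1: X_shifted[k] = ω_6^(1k) · X[k]
Shifted x = [-1, -3, 2, 2, -1, 0]

DFT(x[n-1]) = [-1, -5, 2.0000+5.1962i, 1, 2.0000-5.1962i, -5]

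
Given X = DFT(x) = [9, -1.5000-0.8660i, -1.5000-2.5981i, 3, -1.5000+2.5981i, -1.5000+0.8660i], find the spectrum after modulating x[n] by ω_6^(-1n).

Modulation property: DFT(ω_6^(-1n)·x[n]) = X[(k-1) mod 6], so circularly shift X by 1 positions.

X[k-1] = [-1.5000+0.8660i, 9, -1.5000-0.8660i, -1.5000-2.5981i, 3, -1.5000+2.5981i]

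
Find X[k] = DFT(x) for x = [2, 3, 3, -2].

X[k] = Σ(n=0 to 3) x[n] · ω_4^(nk)
where ω_4 = e^(-2πi/4)

Computing each X[k]:
X[0] = 6
X[1] = -1-5i
X[2] = 4
X[3] = -1+5i

X = [6, -1-5i, 4, -1+5i]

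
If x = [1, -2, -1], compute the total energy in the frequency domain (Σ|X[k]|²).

Parseval: Σ|x[n]|² = (1/N)Σ|X[k]|², so Σ|X[k]|² = N·Σ|x[n]|² = 3·6.0000

Σ|X[k]|² = N·Σ|x[n]|² = 3·6.0000 = 18.0000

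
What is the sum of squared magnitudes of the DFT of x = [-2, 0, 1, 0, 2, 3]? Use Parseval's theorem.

Parseval: Σ|x[n]|² = (1/N)Σ|X[k]|², so Σ|X[k]|² = N·Σ|x[n]|² = 6·18.0000

Σ|X[k]|² = N·Σ|x[n]|² = 6·18.0000 = 108.0000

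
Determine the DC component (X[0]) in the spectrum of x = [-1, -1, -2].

X[0] = Σ(n=0 to 2) x[n] · ω_3^0 = Σ x[n]
= (-1) + (-1) + (-2)

X[0] = -4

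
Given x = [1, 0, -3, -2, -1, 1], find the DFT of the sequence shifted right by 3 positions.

Time shift by 3: X_shifted[k] = ω_6^(3k) · X[k]
Shifted x = [-2, -1, 1, 1, 0, -3]

DFT(x[n-3]) = [-4, -5.5000-2.5981i, 0.5000-0.8660i, 2, 0.5000+0.8660i, -5.5000+2.5981i]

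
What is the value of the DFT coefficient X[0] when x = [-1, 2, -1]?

X[0] = Σ(n=0 to 2) x[n] · ω_3^0 = Σ x[n]
= (-1) + (2) + (-1)

X[0] = 0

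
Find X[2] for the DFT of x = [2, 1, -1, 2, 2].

X[2] = Σ(n=0 to 4) x[n] · ω_5^(2n) where ω_5 = e^(-2πi/5)
= (2)·ω_5^0 + (1)·ω_5^2 + (-1)·ω_5^4 + (2)·ω_5^6 + (2)·ω_5^8

X[2] = -0.1180-2.2654i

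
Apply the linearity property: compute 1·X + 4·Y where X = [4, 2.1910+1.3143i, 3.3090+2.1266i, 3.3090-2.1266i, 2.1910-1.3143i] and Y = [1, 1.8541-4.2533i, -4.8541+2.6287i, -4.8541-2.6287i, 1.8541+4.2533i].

By linearity: DFT(1x + 4y) = 1·DFT(x) + 4·DFT(y)
= 1·[4, 2.1910+1.3143i, 3.3090+2.1266i, 3.3090-2.1266i, 2.1910-1.3143i] + 4·[1, 1.8541-4.2533i, -4.8541+2.6287i, -4.8541-2.6287i, 1.8541+4.2533i]

Computing element-wise:
Z[0] = 1·(4) + 4·(1) = 8
Z[1] = 1·(2.1910+1.3143i) + 4·(1.8541-4.2533i) = 9.6074-15.6989i
Z[2] = 1·(3.3090+2.1266i) + 4·(-4.8541+2.6287i) = -16.1074+12.6414i
Z[3] = 1·(3.3090-2.1266i) + 4·(-4.8541-2.6287i) = -16.1074-12.6414i
Z[4] = 1·(2.1910-1.3143i) + 4·(1.8541+4.2533i) = 9.6074+15.6989i

DFT(1x + 4y) = 1·X + 4·Y = [8, 9.6074-15.6989i, -16.1074+12.6414i, -16.1074-12.6414i, 9.6074+15.6989i]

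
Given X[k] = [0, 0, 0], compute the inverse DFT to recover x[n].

x[n] = (1/3) Σ(k=0 to 2) X[k] · e^(2πikn/3)

Computing each x[n]:
x[0] = 0
x[1] = 0
x[2] = 0

x = [0, 0, 0]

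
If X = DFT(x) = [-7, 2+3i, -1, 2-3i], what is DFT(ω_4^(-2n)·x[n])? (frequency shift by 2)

Modulation property: DFT(ω_4^(-2n)·x[n]) = X[(k-2) mod 4], so circularly shift X by 2 positions.

X[k-2] = [-1, 2-3i, -7, 2+3i]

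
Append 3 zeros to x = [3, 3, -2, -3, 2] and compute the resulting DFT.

Original 5-point DFT: [3, 8.5902-1.5388i, -2.5902+0.3633i, -2.5902-0.3633i, 8.5902+1.5388i]
Zero-padded 8-point DFT provides frequency interpolation.

DFT_8([x, 0, ...]) = [3, 5.2426+2.0000i, 7-6i, -3.2426-2.0000i, 3, -3.2426+2.0000i, 7+6i, 5.2426-2.0000i]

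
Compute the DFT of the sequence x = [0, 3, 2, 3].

X[k] = Σ(n=0 to 3) x[n] · ω_4^(nk)
where ω_4 = e^(-2πi/4)

Computing each X[k]:
X[0] = 8
X[1] = -2
X[2] = -4
X[3] = -2

X = [8, -2, -4, -2]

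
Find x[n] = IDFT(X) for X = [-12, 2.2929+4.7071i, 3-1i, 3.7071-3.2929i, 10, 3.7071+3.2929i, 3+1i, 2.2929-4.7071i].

x[n] = (1/8) Σ(k=0 to 7) X[k] · e^(2πikn/8)

Computing each x[n]:
x[0] = 2
x[1] = -3
x[2] = -3
x[3] = -3
x[4] = -1
x[5] = -2
x[6] = 1
x[7] = -3

x = [2, -3, -3, -3, -1, -2, 1, -3]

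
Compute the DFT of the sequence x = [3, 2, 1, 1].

X[k] = Σ(n=0 to 3) x[n] · ω_4^(nk)
where ω_4 = e^(-2πi/4)

Computing each X[k]:
X[0] = 7
X[1] = 2-1i
X[2] = 1
X[3] = 2+1i

X = [7, 2-1i, 1, 2+1i]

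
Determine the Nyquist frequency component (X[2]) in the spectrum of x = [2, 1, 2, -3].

X[2] = Σ(n=0 to 3) x[n] · ω_4^(2n) where ω_4 = e^(-2πi/4)
= (2)·ω_4^0 + (1)·ω_4^2 + (2)·ω_4^4 + (-3)·ω_4^6

X[2] = 6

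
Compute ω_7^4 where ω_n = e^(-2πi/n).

ω_7^4 = e^(-2πi·4/7)
= cos(-2π·4/7) + i·sin(-2π·4/7)
= cos(-8π/7) + i·sin(-8π/7)

ω_7^4 = cos(-8π/7) + i·sin(-8π/7) = -0.9010+0.4339i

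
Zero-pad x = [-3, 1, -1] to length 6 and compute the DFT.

Original 3-point DFT: [-3, -3.0000-1.7321i, -3.0000+1.7321i]
Zero-padded 6-point DFT provides frequency interpolation.

DFT_6([x, 0, ...]) = [-3, -2, -3.0000-1.7321i, -5, -3.0000+1.7321i, -2]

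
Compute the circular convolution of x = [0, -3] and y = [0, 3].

(x ⊛ y)[n] = Σ(m=0 to 1) x[m] · y[(n-m) mod 2]

Computing each output sample:
(x ⊛ y)[0] = -9
(x ⊛ y)[1] = 0

x ⊛ y = [-9, 0]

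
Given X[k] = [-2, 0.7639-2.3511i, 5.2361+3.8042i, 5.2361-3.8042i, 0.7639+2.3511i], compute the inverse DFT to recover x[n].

x[n] = (1/5) Σ(k=0 to 4) X[k] · e^(2πikn/5)

Computing each x[n]:
x[0] = 2
x[1] = -2
x[2] = 2
x[3] = -2
x[4] = -2

x = [2, -2, 2, -2, -2]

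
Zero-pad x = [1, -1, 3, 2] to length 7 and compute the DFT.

Original 4-point DFT: [5, -2+3i, 3, -2-3i]
Zero-padded 7-point DFT provides frequency interpolation.

DFT_7([x, 0, ...]) = [5, -2.0930-3.0107i, -0.2334+3.8402i, 3.3264+0.8295i, 3.3264-0.8295i, -0.2334-3.8402i, -2.0930+3.0107i]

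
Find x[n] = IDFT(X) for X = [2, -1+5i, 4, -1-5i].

x[n] = (1/4) Σ(k=0 to 3) X[k] · e^(2πikn/4)

Computing each x[n]:
x[0] = 1
x[1] = -3
x[2] = 2
x[3] = 2

x = [1, -3, 2, 2]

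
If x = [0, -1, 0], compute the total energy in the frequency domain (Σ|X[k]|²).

Parseval: Σ|x[n]|² = (1/N)Σ|X[k]|², so Σ|X[k]|² = N·Σ|x[n]|² = 3·1.0000

Σ|X[k]|² = N·Σ|x[n]|² = 3·1.0000 = 3.0000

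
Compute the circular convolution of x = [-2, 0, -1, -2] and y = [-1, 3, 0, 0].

(x ⊛ y)[n] = Σ(m=0 to 3) x[m] · y[(n-m) mod 4]

Computing each output sample:
(x ⊛ y)[0] = -4
(x ⊛ y)[1] = -6
(x ⊛ y)[2] = 1
(x ⊛ y)[3] = -1

x ⊛ y = [-4, -6, 1, -1]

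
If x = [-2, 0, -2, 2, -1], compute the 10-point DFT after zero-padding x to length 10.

Original 5-point DFT: [-3, -2.3090+1.4001i, -1.1910-4.3920i, -1.1910+4.3920i, -2.3090-1.4001i]
Zero-padded 10-point DFT provides frequency interpolation.

DFT_10([x, 0, ...]) = [-3, -2.4271+0.5878i, -2.3090+1.4001i, 0.9271+0.9511i, -1.1910-4.3920i, -7, -1.1910+4.3920i, 0.9271-0.9511i, -2.3090-1.4001i, -2.4271-0.5878i]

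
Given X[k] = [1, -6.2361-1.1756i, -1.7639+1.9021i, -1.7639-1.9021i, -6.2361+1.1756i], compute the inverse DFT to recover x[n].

x[n] = (1/5) Σ(k=0 to 4) X[k] · e^(2πikn/5)

Computing each x[n]:
x[0] = -3
x[1] = 0
x[2] = 3
x[3] = 1
x[4] = 0

x = [-3, 0, 3, 1, 0]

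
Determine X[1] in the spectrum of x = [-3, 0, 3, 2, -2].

X[1] = Σ(n=0 to 4) x[n] · ω_5^(1n) where ω_5 = e^(-2πi/5)
= (-3)·ω_5^0 + (0)·ω_5^1 + (3)·ω_5^2 + (2)·ω_5^3 + (-2)·ω_5^4

X[1] = -7.6631-2.4899i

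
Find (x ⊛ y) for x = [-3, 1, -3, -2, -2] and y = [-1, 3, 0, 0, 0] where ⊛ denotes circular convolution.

(x ⊛ y)[n] = Σ(m=0 to 4) x[m] · y[(n-m) mod 5]

Computing each output sample:
(x ⊛ y)[0] = -3
(x ⊛ y)[1] = -10
(x ⊛ y)[2] = 6
(x ⊛ y)[3] = -7
(x ⊛ y)[4] = -4

x ⊛ y = [-3, -10, 6, -7, -4]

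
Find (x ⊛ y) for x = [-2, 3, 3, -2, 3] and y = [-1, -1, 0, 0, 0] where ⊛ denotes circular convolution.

(x ⊛ y)[n] = Σ(m=0 to 4) x[m] · y[(n-m) mod 5]

Computing each output sample:
(x ⊛ y)[0] = -1
(x ⊛ y)[1] = -1
(x ⊛ y)[2] = -6
(x ⊛ y)[3] = -1
(x ⊛ y)[4] = -1

x ⊛ y = [-1, -1, -6, -1, -1]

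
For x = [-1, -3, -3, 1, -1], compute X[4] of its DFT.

X[4] = Σ(n=0 to 4) x[n] · ω_5^(4n) where ω_5 = e^(-2πi/5)
= (-1)·ω_5^0 + (-3)·ω_5^4 + (-3)·ω_5^8 + (1)·ω_5^12 + (-1)·ω_5^16

X[4] = -0.6180-4.2533i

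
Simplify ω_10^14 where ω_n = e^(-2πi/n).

Since ω_10^10 = 1, powers reduce modulo 10.
14 mod 10 = 4
So ω_10^14 = ω_10^4 = e^(-2πi·4/10)

ω_10^14 = ω_10^4 = -0.8090-0.5878i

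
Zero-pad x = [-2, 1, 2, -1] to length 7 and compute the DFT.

Original 4-point DFT: [0, -4-2i, 0, -4+2i]
Zero-padded 7-point DFT provides frequency interpolation.

DFT_7([x, 0, ...]) = [0, -0.9206-2.2978i, -4.6479-0.8890i, -1.4315+2.1047i, -1.4315-2.1047i, -4.6479+0.8890i, -0.9206+2.2978i]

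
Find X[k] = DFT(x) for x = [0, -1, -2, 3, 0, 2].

X[k] = Σ(n=0 to 5) x[n] · ω_6^(nk)
where ω_6 = e^(-2πi/6)

Computing each X[k]:
X[0] = 2
X[1] = -1.5000+4.3301i
X[2] = 3.5000+0.8660i
X[3] = -6
X[4] = 3.5000-0.8660i
X[5] = -1.5000-4.3301i

X = [2, -1.5000+4.3301i, 3.5000+0.8660i, -6, 3.5000-0.8660i, -1.5000-4.3301i]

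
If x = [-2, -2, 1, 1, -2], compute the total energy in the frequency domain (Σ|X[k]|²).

Parseval: Σ|x[n]|² = (1/N)Σ|X[k]|², so Σ|X[k]|² = N·Σ|x[n]|² = 5·14.0000

Σ|X[k]|² = N·Σ|x[n]|² = 5·14.0000 = 70.0000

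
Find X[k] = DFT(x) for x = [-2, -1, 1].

X[k] = Σ(n=0 to 2) x[n] · ω_3^(nk)
where ω_3 = e^(-2πi/3)

Computing each X[k]:
X[0] = -2
X[1] = -2.0000+1.7321i
X[2] = -2.0000-1.7321i

X = [-2, -2.0000+1.7321i, -2.0000-1.7321i]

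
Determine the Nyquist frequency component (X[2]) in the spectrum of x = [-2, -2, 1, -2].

X[2] = Σ(n=0 to 3) x[n] · ω_4^(2n) where ω_4 = e^(-2πi/4)
= (-2)·ω_4^0 + (-2)·ω_4^2 + (1)·ω_4^4 + (-2)·ω_4^6

X[2] = 3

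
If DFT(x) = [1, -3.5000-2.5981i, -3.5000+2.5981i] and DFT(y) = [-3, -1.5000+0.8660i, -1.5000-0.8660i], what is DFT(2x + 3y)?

By linearity: DFT(2x + 3y) = 2·DFT(x) + 3·DFT(y)
= 2·[1, -3.5000-2.5981i, -3.5000+2.5981i] + 3·[-3, -1.5000+0.8660i, -1.5000-0.8660i]

Computing element-wise:
Z[0] = 2·(1) + 3·(-3) = -7
Z[1] = 2·(-3.5000-2.5981i) + 3·(-1.5000+0.8660i) = -11.5000-2.5982i
Z[2] = 2·(-3.5000+2.5981i) + 3·(-1.5000-0.8660i) = -11.5000+2.5982i

DFT(2x + 3y) = 2·X + 3·Y = [-7, -11.5000-2.5982i, -11.5000+2.5982i]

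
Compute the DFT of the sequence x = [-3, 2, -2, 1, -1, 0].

X[k] = Σ(n=0 to 5) x[n] · ω_6^(nk)
where ω_6 = e^(-2πi/6)

Computing each X[k]:
X[0] = -3
X[1] = -1.5000-0.8660i
X[2] = -1.5000-2.5981i
X[3] = -9
X[4] = -1.5000+2.5981i
X[5] = -1.5000+0.8660i

X = [-3, -1.5000-0.8660i, -1.5000-2.5981i, -9, -1.5000+2.5981i, -1.5000+0.8660i]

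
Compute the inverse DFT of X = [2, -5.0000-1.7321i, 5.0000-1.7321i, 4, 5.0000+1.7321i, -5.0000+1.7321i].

x[n] = (1/6) Σ(k=0 to 5) X[k] · e^(2πikn/6)

Computing each x[n]:
x[0] = 1
x[1] = -1
x[2] = 1
x[3] = 3
x[4] = 1
x[5] = -3

x = [1, -1, 1, 3, 1, -3]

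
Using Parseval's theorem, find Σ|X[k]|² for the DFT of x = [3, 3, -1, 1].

Parseval: Σ|x[n]|² = (1/N)Σ|X[k]|², so Σ|X[k]|² = N·Σ|x[n]|² = 4·20.0000

Σ|X[k]|² = N·Σ|x[n]|² = 4·20.0000 = 80.0000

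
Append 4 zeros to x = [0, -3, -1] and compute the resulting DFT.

Original 3-point DFT: [-4, 2.0000+1.7321i, 2.0000-1.7321i]
Zero-padded 7-point DFT provides frequency interpolation.

DFT_7([x, 0, ...]) = [-4, -1.6479+3.3204i, 1.5685+2.4909i, 2.0794+0.5198i, 2.0794-0.5198i, 1.5685-2.4909i, -1.6479-3.3204i]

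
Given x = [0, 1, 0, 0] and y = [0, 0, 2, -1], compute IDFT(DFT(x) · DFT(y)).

(x ⊛ y)[n] = Σ(m=0 to 3) x[m] · y[(n-m) mod 4]

Computing each output sample:
(x ⊛ y)[0] = -1
(x ⊛ y)[1] = 0
(x ⊛ y)[2] = 0
(x ⊛ y)[3] = 2

x ⊛ y = [-1, 0, 0, 2]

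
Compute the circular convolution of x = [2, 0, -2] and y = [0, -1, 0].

(x ⊛ y)[n] = Σ(m=0 to 2) x[m] · y[(n-m) mod 3]

Computing each output sample:
(x ⊛ y)[0] = 2
(x ⊛ y)[1] = -2
(x ⊛ y)[2] = 0

x ⊛ y = [2, -2, 0]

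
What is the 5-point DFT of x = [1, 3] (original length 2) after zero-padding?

Original 2-point DFT: [4, -2]
Zero-padded 5-point DFT provides frequency interpolation.

DFT_5([x, 0, ...]) = [4, 1.9271-2.8532i, -1.4271-1.7634i, -1.4271+1.7634i, 1.9271+2.8532i]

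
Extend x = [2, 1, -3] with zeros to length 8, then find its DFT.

Original 3-point DFT: [0, 3.0000-3.4641i, 3.0000+3.4641i]
Zero-padded 8-point DFT provides frequency interpolation.

DFT_8([x, 0, ...]) = [0, 2.7071+2.2929i, 5-1i, 1.2929-3.7071i, -2, 1.2929+3.7071i, 5+1i, 2.7071-2.2929i]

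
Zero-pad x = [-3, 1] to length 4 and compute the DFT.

Original 2-point DFT: [-2, -4]
Zero-padded 4-point DFT provides frequency interpolation.

DFT_4([x, 0, ...]) = [-2, -3-1i, -4, -3+1i]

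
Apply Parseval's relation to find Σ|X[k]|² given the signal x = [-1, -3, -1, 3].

Parseval: Σ|x[n]|² = (1/N)Σ|X[k]|², so Σ|X[k]|² = N·Σ|x[n]|² = 4·20.0000

Σ|X[k]|² = N·Σ|x[n]|² = 4·20.0000 = 80.0000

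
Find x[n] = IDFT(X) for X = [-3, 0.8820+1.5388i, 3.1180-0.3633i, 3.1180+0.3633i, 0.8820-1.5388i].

x[n] = (1/5) Σ(k=0 to 4) X[k] · e^(2πikn/5)

Computing each x[n]:
x[0] = 1
x[1] = -2
x[2] = -1
x[3] = 0
x[4] = -1

x = [1, -2, -1, 0, -1]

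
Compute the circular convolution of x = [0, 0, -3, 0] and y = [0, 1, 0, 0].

(x ⊛ y)[n] = Σ(m=0 to 3) x[m] · y[(n-m) mod 4]

Computing each output sample:
(x ⊛ y)[0] = 0
(x ⊛ y)[1] = 0
(x ⊛ y)[2] = 0
(x ⊛ y)[3] = -3

x ⊛ y = [0, 0, 0, -3]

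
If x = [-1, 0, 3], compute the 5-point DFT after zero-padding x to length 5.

Original 3-point DFT: [2, -2.5000+2.5981i, -2.5000-2.5981i]
Zero-padded 5-point DFT provides frequency interpolation.

DFT_5([x, 0, ...]) = [2, -3.4271-1.7634i, -0.0729+2.8532i, -0.0729-2.8532i, -3.4271+1.7634i]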